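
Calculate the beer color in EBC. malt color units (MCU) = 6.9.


SRM = 1.4922·MCU^0.6859;  EBC = SRM·1.97
SRM = 1.4922·6.9^0.6859 = 5.6130
EBC = 5.6130·1.97

11.0576 EBC


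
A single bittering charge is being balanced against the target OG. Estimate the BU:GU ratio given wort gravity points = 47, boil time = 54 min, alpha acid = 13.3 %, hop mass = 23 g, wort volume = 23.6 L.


U = 1.65·0.000125^(GP/1000)·(1−e^(−0.04t))/4.15;  IBU = (α/100)·m·U·1000/V;  BU:GU = IBU/GP
U = 1.65·0.000125^(47/1000)·(1−e^(−0.04·54))/4.15 = 0.2306
IBU = (13.3/100)·23·0.2306·1000/23.6 = 29.8842
BU:GU = 29.8842/47

0.6358


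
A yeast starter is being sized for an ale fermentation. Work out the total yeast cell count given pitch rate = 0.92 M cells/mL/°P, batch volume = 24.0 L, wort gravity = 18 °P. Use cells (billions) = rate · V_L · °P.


cells = 0.92 · 24.0 · 18

397.4400 billion cells


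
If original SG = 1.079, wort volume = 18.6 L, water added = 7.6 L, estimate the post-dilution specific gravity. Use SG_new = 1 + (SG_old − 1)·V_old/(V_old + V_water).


pts = (1.079 − 1)·1000·18.6/(18.6 + 7.6) = 56.0840
SG_new = 1 + 56.0840/1000

1.0561


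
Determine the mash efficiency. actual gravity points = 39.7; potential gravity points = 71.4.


efficiency = actual / potential × 100
efficiency = 39.7 / 71.4 × 100

55.6022 %


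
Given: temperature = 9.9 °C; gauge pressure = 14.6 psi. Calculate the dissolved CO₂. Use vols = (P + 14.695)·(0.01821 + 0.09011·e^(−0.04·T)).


vols = (14.6 + 14.695)·(0.01821 + 0.09011·e^(−0.04·9.9))

2.3100 volumes


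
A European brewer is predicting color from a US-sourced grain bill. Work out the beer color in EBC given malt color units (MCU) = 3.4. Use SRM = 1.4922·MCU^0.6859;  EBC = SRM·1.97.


SRM = 1.4922·3.4^0.6859 = 3.4544
EBC = 3.4544·1.97

6.8051 EBC


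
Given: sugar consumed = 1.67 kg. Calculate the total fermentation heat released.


Q = m_sugar · 590 kJ/kg
Q = 1.67 · 590

985.3000 kJ


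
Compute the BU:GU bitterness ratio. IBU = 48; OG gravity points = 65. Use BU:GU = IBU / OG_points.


BU:GU = 48 / 65

0.7385


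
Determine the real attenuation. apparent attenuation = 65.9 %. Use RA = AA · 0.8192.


RA = 65.9 · 0.8192

53.9853 %


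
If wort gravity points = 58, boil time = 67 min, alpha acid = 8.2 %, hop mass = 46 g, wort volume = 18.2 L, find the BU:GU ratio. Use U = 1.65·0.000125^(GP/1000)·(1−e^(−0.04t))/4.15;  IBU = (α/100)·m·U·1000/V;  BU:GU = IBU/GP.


U = 1.65·0.000125^(58/1000)·(1−e^(−0.04·67))/4.15 = 0.2199
IBU = (8.2/100)·46·0.2199·1000/18.2 = 45.5733
BU:GU = 45.5733/58

0.7857


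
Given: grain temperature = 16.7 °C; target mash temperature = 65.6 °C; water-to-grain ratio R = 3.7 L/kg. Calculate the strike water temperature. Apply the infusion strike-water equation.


T_strike = (0.41/R)·(T_mash − T_grain) + T_mash
T_strike = (0.41/3.7)·(65.6 − 16.7) + 65.6

71.0186 °C


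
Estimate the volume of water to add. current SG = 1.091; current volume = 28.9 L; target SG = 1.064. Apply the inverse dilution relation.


V_water = V·((SG_curr − 1)/(SG_target − 1) − 1)
V_water = 28.9·((1.091 − 1)/(1.064 − 1) − 1)

12.1922 L


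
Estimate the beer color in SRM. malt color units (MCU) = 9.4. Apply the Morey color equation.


SRM = 1.4922 · MCU^0.6859
SRM = 1.4922 · 9.4^0.6859

6.9390 SRM


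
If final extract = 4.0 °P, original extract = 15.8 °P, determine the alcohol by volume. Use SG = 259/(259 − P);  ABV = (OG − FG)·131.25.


OG = 259/(259 − 15.8) = 1.0650
FG = 259/(259 − 4.0) = 1.0157
ABV = (1.0650 − 1.0157)·131.25

6.4681 % ABV


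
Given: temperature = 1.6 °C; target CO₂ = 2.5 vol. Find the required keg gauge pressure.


psi = vols/(0.01821 + 0.09011·e^(−0.04·T)) − 14.695
psi = 2.5/(0.01821 + 0.09011·e^(−0.04·1.6)) − 14.695

9.6398 psi


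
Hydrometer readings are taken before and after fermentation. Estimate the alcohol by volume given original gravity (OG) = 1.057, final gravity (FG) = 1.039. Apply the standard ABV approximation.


ABV = (OG − FG) · 131.25
ABV = (1.057 − 1.039) · 131.25

2.3625 % ABV


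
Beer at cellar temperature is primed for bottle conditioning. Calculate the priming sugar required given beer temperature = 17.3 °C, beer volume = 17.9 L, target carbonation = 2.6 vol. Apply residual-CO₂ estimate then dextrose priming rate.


residual = 14.695·(0.01821 + 0.09011·e^(−0.04·T));  sugar = (target − residual)·4.0·V
residual = 14.695·(0.01821 + 0.09011·e^(−0.04·17.3)) = 0.9304
sugar = (2.6 − 0.9304)·4.0·17.9

119.5406 g


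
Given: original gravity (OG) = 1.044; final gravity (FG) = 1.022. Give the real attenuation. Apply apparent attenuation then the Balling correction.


AA = (OG−FG)/(OG−1)·100;  RA = AA·0.8192
AA = (1.044 − 1.022)/(1.044 − 1)·100 = 50.0000
RA = 50.0000·0.8192

40.9600 %


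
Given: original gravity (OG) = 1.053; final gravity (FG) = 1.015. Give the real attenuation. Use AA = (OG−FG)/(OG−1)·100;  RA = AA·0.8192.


AA = (1.053 − 1.015)/(1.053 − 1)·100 = 71.6981
RA = 71.6981·0.8192

58.7351 %


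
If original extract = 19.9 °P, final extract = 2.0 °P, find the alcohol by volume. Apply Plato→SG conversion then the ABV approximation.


SG = 259/(259 − P);  ABV = (OG − FG)·131.25
OG = 259/(259 − 19.9) = 1.0832
FG = 259/(259 − 2.0) = 1.0078
ABV = (1.0832 − 1.0078)·131.25

9.9024 % ABV


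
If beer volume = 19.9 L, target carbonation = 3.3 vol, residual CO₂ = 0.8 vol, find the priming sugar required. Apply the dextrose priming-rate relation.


sugar = (target − residual)·4.0·V
sugar = (3.3 − 0.8)·4.0·19.9

199.0000 g


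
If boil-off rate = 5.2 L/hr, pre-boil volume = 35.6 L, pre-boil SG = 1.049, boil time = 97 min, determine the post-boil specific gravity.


V_post = V_pre − rate·(t/60);  SG_post = 1 + (SG_pre−1)·V_pre/V_post
V_post = 35.6 − 5.2·(97/60) = 27.1933
SG_post = 1 + (1.049 − 1)·35.6/27.1933

1.0641


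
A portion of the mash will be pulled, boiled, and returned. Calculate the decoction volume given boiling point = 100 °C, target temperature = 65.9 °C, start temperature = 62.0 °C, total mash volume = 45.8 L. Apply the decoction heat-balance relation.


V_dec = V_total·(T_target − T_start)/(T_boil − T_start)
V_dec = 45.8·(65.9 − 62.0)/(100 − 62.0)

4.7005 L


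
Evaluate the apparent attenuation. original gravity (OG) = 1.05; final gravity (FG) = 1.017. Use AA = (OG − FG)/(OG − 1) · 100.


AA = (1.05 − 1.017)/(1.05 − 1) · 100

66.0000 %


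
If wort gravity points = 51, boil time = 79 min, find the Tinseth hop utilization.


U = 1.65·0.000125^(GP/1000) · (1 − e^(−0.04·t))/4.15
bigness = 1.65·0.000125^(51/1000) = 1.0433
boil_factor = (1 − e^(−0.04·79))/4.15 = 0.2307
U = 1.0433 · 0.2307

0.2407


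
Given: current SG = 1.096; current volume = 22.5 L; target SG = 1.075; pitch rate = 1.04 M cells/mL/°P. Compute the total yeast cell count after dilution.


V_w = V·((SG_c−1)/(SG_t−1)−1);  °P = 259 − 259/SG_t;  cells = rate·(V+V_w)·°P
V_w = 22.5·((1.096−1)/(1.075−1)−1) = 6.3000
V_final = 22.5 + 6.3000 = 28.8000
°P = 259 − 259/1.075 = 18.0698
cells = 1.04·28.8000·18.0698

541.2257 billion cells


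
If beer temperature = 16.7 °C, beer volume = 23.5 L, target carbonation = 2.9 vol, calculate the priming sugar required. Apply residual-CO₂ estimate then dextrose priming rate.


residual = 14.695·(0.01821 + 0.09011·e^(−0.04·T));  sugar = (target − residual)·4.0·V
residual = 14.695·(0.01821 + 0.09011·e^(−0.04·16.7)) = 0.9465
sugar = (2.9 − 0.9465)·4.0·23.5

183.6253 g


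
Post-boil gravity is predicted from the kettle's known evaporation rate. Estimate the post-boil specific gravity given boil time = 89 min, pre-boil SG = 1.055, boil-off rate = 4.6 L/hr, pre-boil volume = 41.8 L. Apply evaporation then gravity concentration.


V_post = V_pre − rate·(t/60);  SG_post = 1 + (SG_pre−1)·V_pre/V_post
V_post = 41.8 − 4.6·(89/60) = 34.9767
SG_post = 1 + (1.055 − 1)·41.8/34.9767

1.0657


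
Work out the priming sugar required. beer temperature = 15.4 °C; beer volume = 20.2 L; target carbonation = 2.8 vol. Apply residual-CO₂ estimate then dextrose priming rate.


residual = 14.695·(0.01821 + 0.09011·e^(−0.04·T));  sugar = (target − residual)·4.0·V
residual = 14.695·(0.01821 + 0.09011·e^(−0.04·15.4)) = 0.9828
sugar = (2.8 − 0.9828)·4.0·20.2

146.8315 g


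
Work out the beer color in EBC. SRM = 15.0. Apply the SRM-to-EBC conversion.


EBC = SRM · 1.97
EBC = 15.0 · 1.97

29.5500 EBC


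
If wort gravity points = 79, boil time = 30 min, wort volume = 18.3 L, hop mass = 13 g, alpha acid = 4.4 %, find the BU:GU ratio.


U = 1.65·0.000125^(GP/1000)·(1−e^(−0.04t))/4.15;  IBU = (α/100)·m·U·1000/V;  BU:GU = IBU/GP
U = 1.65·0.000125^(79/1000)·(1−e^(−0.04·30))/4.15 = 0.1366
IBU = (4.4/100)·13·0.1366·1000/18.3 = 4.2697
BU:GU = 4.2697/79

0.0540


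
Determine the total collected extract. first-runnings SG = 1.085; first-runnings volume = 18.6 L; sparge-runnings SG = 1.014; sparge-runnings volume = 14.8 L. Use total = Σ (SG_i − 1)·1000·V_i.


first = (1.085 − 1)·1000·18.6 = 1581.0000
sparge = (1.014 − 1)·1000·14.8 = 207.2000
total = 1581.0000 + 207.2000

1788.2000 gravity·L


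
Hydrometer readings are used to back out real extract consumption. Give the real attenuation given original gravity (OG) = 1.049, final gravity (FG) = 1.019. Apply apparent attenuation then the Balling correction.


AA = (OG−FG)/(OG−1)·100;  RA = AA·0.8192
AA = (1.049 − 1.019)/(1.049 − 1)·100 = 61.2245
RA = 61.2245·0.8192

50.1551 %


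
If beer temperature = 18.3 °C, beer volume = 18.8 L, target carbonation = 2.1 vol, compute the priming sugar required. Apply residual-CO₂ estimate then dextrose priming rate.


residual = 14.695·(0.01821 + 0.09011·e^(−0.04·T));  sugar = (target − residual)·4.0·V
residual = 14.695·(0.01821 + 0.09011·e^(−0.04·18.3)) = 0.9044
sugar = (2.1 − 0.9044)·4.0·18.8

89.9055 g


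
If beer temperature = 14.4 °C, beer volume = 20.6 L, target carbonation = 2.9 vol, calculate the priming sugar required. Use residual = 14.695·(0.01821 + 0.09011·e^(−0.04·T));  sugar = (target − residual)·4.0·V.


residual = 14.695·(0.01821 + 0.09011·e^(−0.04·14.4)) = 1.0120
sugar = (2.9 − 1.0120)·4.0·20.6

155.5740 g


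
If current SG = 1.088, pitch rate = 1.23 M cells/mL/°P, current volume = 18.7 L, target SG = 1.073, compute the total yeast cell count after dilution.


V_w = V·((SG_c−1)/(SG_t−1)−1);  °P = 259 − 259/SG_t;  cells = rate·(V+V_w)·°P
V_w = 18.7·((1.088−1)/(1.073−1)−1) = 3.8425
V_final = 18.7 + 3.8425 = 22.5425
°P = 259 − 259/1.073 = 17.6207
cells = 1.23·22.5425·17.6207

488.5730 billion cells


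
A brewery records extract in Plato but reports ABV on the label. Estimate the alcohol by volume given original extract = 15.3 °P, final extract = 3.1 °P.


SG = 259/(259 − P);  ABV = (OG − FG)·131.25
OG = 259/(259 − 15.3) = 1.0628
FG = 259/(259 − 3.1) = 1.0121
ABV = (1.0628 − 1.0121)·131.25

6.6502 % ABV


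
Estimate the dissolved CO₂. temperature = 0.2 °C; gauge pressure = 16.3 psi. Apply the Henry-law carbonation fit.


vols = (P + 14.695)·(0.01821 + 0.09011·e^(−0.04·T))
vols = (16.3 + 14.695)·(0.01821 + 0.09011·e^(−0.04·0.2))

3.3351 volumes


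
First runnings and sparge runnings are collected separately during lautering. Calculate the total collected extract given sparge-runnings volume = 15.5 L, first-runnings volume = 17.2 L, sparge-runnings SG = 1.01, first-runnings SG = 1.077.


total = Σ (SG_i − 1)·1000·V_i
first = (1.077 − 1)·1000·17.2 = 1324.4000
sparge = (1.01 − 1)·1000·15.5 = 155.0000
total = 1324.4000 + 155.0000

1479.4000 gravity·L


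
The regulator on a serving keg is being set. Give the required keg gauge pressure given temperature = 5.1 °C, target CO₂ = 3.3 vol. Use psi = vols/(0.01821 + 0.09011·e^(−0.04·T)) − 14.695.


psi = 3.3/(0.01821 + 0.09011·e^(−0.04·5.1)) − 14.695

21.2953 psi


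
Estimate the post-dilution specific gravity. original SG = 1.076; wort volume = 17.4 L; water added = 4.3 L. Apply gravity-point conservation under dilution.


SG_new = 1 + (SG_old − 1)·V_old/(V_old + V_water)
pts = (1.076 − 1)·1000·17.4/(17.4 + 4.3) = 60.9401
SG_new = 1 + 60.9401/1000

1.0609


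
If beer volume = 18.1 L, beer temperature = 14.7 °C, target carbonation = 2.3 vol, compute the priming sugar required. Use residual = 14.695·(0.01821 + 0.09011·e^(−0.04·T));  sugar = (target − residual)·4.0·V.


residual = 14.695·(0.01821 + 0.09011·e^(−0.04·14.7)) = 1.0031
sugar = (2.3 − 1.0031)·4.0·18.1

93.8965 g


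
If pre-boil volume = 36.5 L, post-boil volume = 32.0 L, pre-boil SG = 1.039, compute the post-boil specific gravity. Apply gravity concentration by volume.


SG_post = 1 + (SG_pre − 1)·V_pre/V_post
pts_pre = (1.039 − 1)·1000 = 39.0000
pts_post = 39.0000·36.5/32.0 = 44.4844
SG_post = 1 + 44.4844/1000

1.0445


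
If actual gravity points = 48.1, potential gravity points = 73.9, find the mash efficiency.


efficiency = actual / potential × 100
efficiency = 48.1 / 73.9 × 100

65.0880 %


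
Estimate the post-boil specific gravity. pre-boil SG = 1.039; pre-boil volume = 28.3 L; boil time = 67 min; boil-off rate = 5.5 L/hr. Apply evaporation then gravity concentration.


V_post = V_pre − rate·(t/60);  SG_post = 1 + (SG_pre−1)·V_pre/V_post
V_post = 28.3 − 5.5·(67/60) = 22.1583
SG_post = 1 + (1.039 − 1)·28.3/22.1583

1.0498


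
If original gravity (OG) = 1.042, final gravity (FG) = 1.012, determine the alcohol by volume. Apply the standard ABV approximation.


ABV = (OG − FG) · 131.25
ABV = (1.042 − 1.012) · 131.25

3.9375 % ABV


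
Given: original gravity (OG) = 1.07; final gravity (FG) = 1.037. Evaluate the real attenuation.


AA = (OG−FG)/(OG−1)·100;  RA = AA·0.8192
AA = (1.07 − 1.037)/(1.07 − 1)·100 = 47.1429
RA = 47.1429·0.8192

38.6194 %


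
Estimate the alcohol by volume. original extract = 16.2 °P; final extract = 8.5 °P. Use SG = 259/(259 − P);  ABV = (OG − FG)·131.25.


OG = 259/(259 − 16.2) = 1.0667
FG = 259/(259 − 8.5) = 1.0339
ABV = (1.0667 − 1.0339)·131.25

4.3036 % ABV


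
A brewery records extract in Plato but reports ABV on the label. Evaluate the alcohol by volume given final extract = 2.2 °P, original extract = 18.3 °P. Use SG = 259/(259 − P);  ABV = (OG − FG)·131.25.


OG = 259/(259 − 18.3) = 1.0760
FG = 259/(259 − 2.2) = 1.0086
ABV = (1.0760 − 1.0086)·131.25

8.8543 % ABV


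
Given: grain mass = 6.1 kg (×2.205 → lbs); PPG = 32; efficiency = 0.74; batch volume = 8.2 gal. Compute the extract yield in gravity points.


points = lbs × PPG × eff / vol
lbs = 6.1 × 2.205 = 13.4505
points = 13.4505 × 32 × 0.74 / 8.2

38.8424 points


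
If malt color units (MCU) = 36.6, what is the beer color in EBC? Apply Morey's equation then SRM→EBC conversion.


SRM = 1.4922·MCU^0.6859;  EBC = SRM·1.97
SRM = 1.4922·36.6^0.6859 = 17.6286
EBC = 17.6286·1.97

34.7284 EBC


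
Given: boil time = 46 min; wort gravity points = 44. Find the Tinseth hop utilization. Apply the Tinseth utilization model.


U = 1.65·0.000125^(GP/1000) · (1 − e^(−0.04·t))/4.15
bigness = 1.65·0.000125^(44/1000) = 1.1111
boil_factor = (1 − e^(−0.04·46))/4.15 = 0.2027
U = 1.1111 · 0.2027

0.2252


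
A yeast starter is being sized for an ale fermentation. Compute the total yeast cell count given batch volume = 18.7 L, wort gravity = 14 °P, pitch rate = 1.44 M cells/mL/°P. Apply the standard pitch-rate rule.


cells (billions) = rate · V_L · °P
cells = 1.44 · 18.7 · 14

376.9920 billion cells


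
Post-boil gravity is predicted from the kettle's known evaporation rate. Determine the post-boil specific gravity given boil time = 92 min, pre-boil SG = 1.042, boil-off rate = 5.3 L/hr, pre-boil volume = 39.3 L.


V_post = V_pre − rate·(t/60);  SG_post = 1 + (SG_pre−1)·V_pre/V_post
V_post = 39.3 − 5.3·(92/60) = 31.1733
SG_post = 1 + (1.042 − 1)·39.3/31.1733

1.0529


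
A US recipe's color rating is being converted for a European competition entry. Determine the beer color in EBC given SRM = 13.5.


EBC = SRM · 1.97
EBC = 13.5 · 1.97

26.5950 EBC


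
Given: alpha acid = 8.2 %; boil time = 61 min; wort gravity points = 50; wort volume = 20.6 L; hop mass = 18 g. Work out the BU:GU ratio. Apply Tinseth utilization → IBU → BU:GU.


U = 1.65·0.000125^(GP/1000)·(1−e^(−0.04t))/4.15;  IBU = (α/100)·m·U·1000/V;  BU:GU = IBU/GP
U = 1.65·0.000125^(50/1000)·(1−e^(−0.04·61))/4.15 = 0.2316
IBU = (8.2/100)·18·0.2316·1000/20.6 = 16.5918
BU:GU = 16.5918/50

0.3318


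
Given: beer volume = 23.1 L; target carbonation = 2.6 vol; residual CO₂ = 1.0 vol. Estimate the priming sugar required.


sugar = (target − residual)·4.0·V
sugar = (2.6 − 1.0)·4.0·23.1

147.8400 g


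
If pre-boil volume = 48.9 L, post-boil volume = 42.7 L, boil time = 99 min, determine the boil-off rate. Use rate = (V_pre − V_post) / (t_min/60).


rate = (48.9 − 42.7) / (99/60)

3.7576 L/hr


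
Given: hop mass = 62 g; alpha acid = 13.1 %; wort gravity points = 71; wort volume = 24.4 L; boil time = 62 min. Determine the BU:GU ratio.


U = 1.65·0.000125^(GP/1000)·(1−e^(−0.04t))/4.15;  IBU = (α/100)·m·U·1000/V;  BU:GU = IBU/GP
U = 1.65·0.000125^(71/1000)·(1−e^(−0.04·62))/4.15 = 0.1925
IBU = (13.1/100)·62·0.1925·1000/24.4 = 64.0629
BU:GU = 64.0629/71

0.9023


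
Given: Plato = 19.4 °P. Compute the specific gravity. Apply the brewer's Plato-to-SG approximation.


SG = 259/(259 − P)
SG = 259/(259 − 19.4)

1.0810


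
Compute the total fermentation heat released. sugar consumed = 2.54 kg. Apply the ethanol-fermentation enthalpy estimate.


Q = m_sugar · 590 kJ/kg
Q = 2.54 · 590

1498.6000 kJ


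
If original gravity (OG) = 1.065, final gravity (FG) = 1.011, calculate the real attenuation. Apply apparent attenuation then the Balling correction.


AA = (OG−FG)/(OG−1)·100;  RA = AA·0.8192
AA = (1.065 − 1.011)/(1.065 − 1)·100 = 83.0769
RA = 83.0769·0.8192

68.0566 %


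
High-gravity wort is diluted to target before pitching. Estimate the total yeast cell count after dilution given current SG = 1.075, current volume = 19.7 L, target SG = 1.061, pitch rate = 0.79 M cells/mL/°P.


V_w = V·((SG_c−1)/(SG_t−1)−1);  °P = 259 − 259/SG_t;  cells = rate·(V+V_w)·°P
V_w = 19.7·((1.075−1)/(1.061−1)−1) = 4.5213
V_final = 19.7 + 4.5213 = 24.2213
°P = 259 − 259/1.061 = 14.8907
cells = 0.79·24.2213·14.8907

284.9305 billion cells


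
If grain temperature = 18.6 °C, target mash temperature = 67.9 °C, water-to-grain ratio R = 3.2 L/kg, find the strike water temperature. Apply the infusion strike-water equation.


T_strike = (0.41/R)·(T_mash − T_grain) + T_mash
T_strike = (0.41/3.2)·(67.9 − 18.6) + 67.9

74.2166 °C


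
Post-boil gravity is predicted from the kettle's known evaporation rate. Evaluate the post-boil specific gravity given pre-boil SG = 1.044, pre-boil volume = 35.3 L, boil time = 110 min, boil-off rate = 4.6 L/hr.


V_post = V_pre − rate·(t/60);  SG_post = 1 + (SG_pre−1)·V_pre/V_post
V_post = 35.3 − 4.6·(110/60) = 26.8667
SG_post = 1 + (1.044 − 1)·35.3/26.8667

1.0578


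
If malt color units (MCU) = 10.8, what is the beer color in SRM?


SRM = 1.4922 · MCU^0.6859
SRM = 1.4922 · 10.8^0.6859

7.6322 SRM


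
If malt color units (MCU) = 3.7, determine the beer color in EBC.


SRM = 1.4922·MCU^0.6859;  EBC = SRM·1.97
SRM = 1.4922·3.7^0.6859 = 3.6606
EBC = 3.6606·1.97

7.2115 EBC


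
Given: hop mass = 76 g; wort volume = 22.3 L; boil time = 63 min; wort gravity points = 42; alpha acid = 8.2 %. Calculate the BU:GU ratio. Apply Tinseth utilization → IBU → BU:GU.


U = 1.65·0.000125^(GP/1000)·(1−e^(−0.04t))/4.15;  IBU = (α/100)·m·U·1000/V;  BU:GU = IBU/GP
U = 1.65·0.000125^(42/1000)·(1−e^(−0.04·63))/4.15 = 0.2507
IBU = (8.2/100)·76·0.2507·1000/22.3 = 70.0486
BU:GU = 70.0486/42

1.6678


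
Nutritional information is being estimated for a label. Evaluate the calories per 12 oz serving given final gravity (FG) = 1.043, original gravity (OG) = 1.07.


ABW = (OG−FG)·131.25·0.79/FG;  °P = 259 − 259/SG (for OG→OE and FG→AE);  RE = 0.1808·OE + 0.8192·AE;  Cal = (6.9·ABW + 4·(RE−0.1))·FG·3.55
ABW = (1.07 − 1.043)·131.25·0.79/1.043 = 2.6841
OE = 259 − 259/1.07 = 16.9439 °P
AE = 259 − 259/1.043 = 10.6779 °P
RE = 0.1808·16.9439 + 0.8192·10.6779 = 11.8108 °P
Cal = (6.9·2.6841 + 4·(11.8108−0.1))·1.043·3.55

242.0186 kcal


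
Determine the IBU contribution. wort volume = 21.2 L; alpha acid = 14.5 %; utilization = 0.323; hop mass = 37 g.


IBU = (α/100)·mass·U·1000 / V
IBU = (14.5/100)·37·0.323·1000 / 21.2

81.7403 IBU


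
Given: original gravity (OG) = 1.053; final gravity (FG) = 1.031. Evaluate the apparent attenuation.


AA = (OG − FG)/(OG − 1) · 100
AA = (1.053 − 1.031)/(1.053 − 1) · 100

41.5094 %


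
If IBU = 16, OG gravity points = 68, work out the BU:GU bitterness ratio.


BU:GU = IBU / OG_points
BU:GU = 16 / 68

0.2353


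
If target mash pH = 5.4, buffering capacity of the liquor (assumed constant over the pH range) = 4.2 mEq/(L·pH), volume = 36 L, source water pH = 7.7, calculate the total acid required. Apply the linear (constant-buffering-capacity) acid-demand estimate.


acid = buffering capacity · (pH_source − pH_target) · V
acid = 4.2 · (7.7 − 5.4) · 36

347.7600 mEq


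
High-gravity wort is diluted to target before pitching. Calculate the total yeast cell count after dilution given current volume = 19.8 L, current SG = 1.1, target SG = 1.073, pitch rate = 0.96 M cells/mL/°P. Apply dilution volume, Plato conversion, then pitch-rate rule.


V_w = V·((SG_c−1)/(SG_t−1)−1);  °P = 259 − 259/SG_t;  cells = rate·(V+V_w)·°P
V_w = 19.8·((1.1−1)/(1.073−1)−1) = 7.3233
V_final = 19.8 + 7.3233 = 27.1233
°P = 259 − 259/1.073 = 17.6207
cells = 0.96·27.1233·17.6207

458.8138 billion cells


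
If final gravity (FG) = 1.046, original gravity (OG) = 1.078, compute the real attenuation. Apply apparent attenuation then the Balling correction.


AA = (OG−FG)/(OG−1)·100;  RA = AA·0.8192
AA = (1.078 − 1.046)/(1.078 − 1)·100 = 41.0256
RA = 41.0256·0.8192

33.6082 %


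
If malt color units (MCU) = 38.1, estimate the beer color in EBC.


SRM = 1.4922·MCU^0.6859;  EBC = SRM·1.97
SRM = 1.4922·38.1^0.6859 = 18.1211
EBC = 18.1211·1.97

35.6985 EBC


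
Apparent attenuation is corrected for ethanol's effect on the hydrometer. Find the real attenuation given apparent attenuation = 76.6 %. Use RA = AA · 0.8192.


RA = 76.6 · 0.8192

62.7507 %


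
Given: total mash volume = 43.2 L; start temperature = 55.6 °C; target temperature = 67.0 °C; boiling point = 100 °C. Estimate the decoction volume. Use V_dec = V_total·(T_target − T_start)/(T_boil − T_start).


V_dec = 43.2·(67.0 − 55.6)/(100 − 55.6)

11.0919 L


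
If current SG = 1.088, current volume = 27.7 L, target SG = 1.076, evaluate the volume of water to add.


V_water = V·((SG_curr − 1)/(SG_target − 1) − 1)
V_water = 27.7·((1.088 − 1)/(1.076 − 1) − 1)

4.3737 L


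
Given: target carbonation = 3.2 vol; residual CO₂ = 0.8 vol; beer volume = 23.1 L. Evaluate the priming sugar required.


sugar = (target − residual)·4.0·V
sugar = (3.2 − 0.8)·4.0·23.1

221.7600 g


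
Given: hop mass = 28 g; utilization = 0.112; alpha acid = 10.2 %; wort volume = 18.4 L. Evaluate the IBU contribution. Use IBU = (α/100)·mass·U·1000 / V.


IBU = (10.2/100)·28·0.112·1000 / 18.4

17.3843 IBU


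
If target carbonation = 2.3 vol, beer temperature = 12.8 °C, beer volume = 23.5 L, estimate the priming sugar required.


residual = 14.695·(0.01821 + 0.09011·e^(−0.04·T));  sugar = (target − residual)·4.0·V
residual = 14.695·(0.01821 + 0.09011·e^(−0.04·12.8)) = 1.0612
sugar = (2.3 − 1.0612)·4.0·23.5

116.4506 g


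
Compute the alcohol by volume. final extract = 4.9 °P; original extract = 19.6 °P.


SG = 259/(259 − P);  ABV = (OG − FG)·131.25
OG = 259/(259 − 19.6) = 1.0819
FG = 259/(259 − 4.9) = 1.0193
ABV = (1.0819 − 1.0193)·131.25

8.2146 % ABV


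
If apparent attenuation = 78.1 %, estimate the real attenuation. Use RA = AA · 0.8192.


RA = 78.1 · 0.8192

63.9795 %


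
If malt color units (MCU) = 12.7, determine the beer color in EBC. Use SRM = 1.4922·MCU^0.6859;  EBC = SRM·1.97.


SRM = 1.4922·12.7^0.6859 = 8.5295
EBC = 8.5295·1.97

16.8032 EBC


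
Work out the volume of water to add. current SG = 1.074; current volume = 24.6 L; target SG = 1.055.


V_water = V·((SG_curr − 1)/(SG_target − 1) − 1)
V_water = 24.6·((1.074 − 1)/(1.055 − 1) − 1)

8.4982 L


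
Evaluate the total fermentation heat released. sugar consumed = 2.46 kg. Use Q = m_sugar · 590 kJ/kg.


Q = 2.46 · 590

1451.4000 kJ


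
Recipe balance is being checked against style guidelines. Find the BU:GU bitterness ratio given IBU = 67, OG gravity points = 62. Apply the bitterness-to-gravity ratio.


BU:GU = IBU / OG_points
BU:GU = 67 / 62

1.0806


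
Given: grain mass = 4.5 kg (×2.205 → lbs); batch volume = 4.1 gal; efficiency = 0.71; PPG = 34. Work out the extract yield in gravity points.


points = lbs × PPG × eff / vol
lbs = 4.5 × 2.205 = 9.9225
points = 9.9225 × 34 × 0.71 / 4.1

58.4217 points


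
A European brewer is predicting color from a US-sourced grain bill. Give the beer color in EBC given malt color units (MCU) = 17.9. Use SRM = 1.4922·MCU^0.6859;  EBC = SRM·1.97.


SRM = 1.4922·17.9^0.6859 = 10.7934
EBC = 10.7934·1.97

21.2630 EBC


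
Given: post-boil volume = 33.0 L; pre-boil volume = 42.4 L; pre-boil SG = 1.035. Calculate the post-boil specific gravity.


SG_post = 1 + (SG_pre − 1)·V_pre/V_post
pts_pre = (1.035 − 1)·1000 = 35.0000
pts_post = 35.0000·42.4/33.0 = 44.9697
SG_post = 1 + 44.9697/1000

1.0450


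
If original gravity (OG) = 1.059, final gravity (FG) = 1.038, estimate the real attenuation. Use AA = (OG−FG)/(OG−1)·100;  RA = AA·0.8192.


AA = (1.059 − 1.038)/(1.059 − 1)·100 = 35.5932
RA = 35.5932·0.8192

29.1580 %


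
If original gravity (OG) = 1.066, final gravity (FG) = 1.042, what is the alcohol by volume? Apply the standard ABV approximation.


ABV = (OG − FG) · 131.25
ABV = (1.066 − 1.042) · 131.25

3.1500 % ABV


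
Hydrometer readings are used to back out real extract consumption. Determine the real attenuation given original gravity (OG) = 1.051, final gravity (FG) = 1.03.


AA = (OG−FG)/(OG−1)·100;  RA = AA·0.8192
AA = (1.051 − 1.03)/(1.051 − 1)·100 = 41.1765
RA = 41.1765·0.8192

33.7318 %


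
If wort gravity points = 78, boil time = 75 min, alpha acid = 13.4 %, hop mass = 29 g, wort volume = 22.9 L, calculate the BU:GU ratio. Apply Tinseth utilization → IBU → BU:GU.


U = 1.65·0.000125^(GP/1000)·(1−e^(−0.04t))/4.15;  IBU = (α/100)·m·U·1000/V;  BU:GU = IBU/GP
U = 1.65·0.000125^(78/1000)·(1−e^(−0.04·75))/4.15 = 0.1874
IBU = (13.4/100)·29·0.1874·1000/22.9 = 31.8041
BU:GU = 31.8041/78

0.4077


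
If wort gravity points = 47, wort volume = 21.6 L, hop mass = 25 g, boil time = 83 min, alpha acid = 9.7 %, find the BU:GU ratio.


U = 1.65·0.000125^(GP/1000)·(1−e^(−0.04t))/4.15;  IBU = (α/100)·m·U·1000/V;  BU:GU = IBU/GP
U = 1.65·0.000125^(47/1000)·(1−e^(−0.04·83))/4.15 = 0.2512
IBU = (9.7/100)·25·0.2512·1000/21.6 = 28.2005
BU:GU = 28.2005/47

0.6000


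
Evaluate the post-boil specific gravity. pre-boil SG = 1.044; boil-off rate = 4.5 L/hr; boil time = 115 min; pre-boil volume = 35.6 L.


V_post = V_pre − rate·(t/60);  SG_post = 1 + (SG_pre−1)·V_pre/V_post
V_post = 35.6 − 4.5·(115/60) = 26.9750
SG_post = 1 + (1.044 − 1)·35.6/26.9750

1.0581


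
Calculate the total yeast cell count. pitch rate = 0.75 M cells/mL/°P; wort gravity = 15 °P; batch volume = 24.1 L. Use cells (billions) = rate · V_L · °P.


cells = 0.75 · 24.1 · 15

271.1250 billion cells


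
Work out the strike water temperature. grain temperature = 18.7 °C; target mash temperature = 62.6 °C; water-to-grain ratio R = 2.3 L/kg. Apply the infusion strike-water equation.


T_strike = (0.41/R)·(T_mash − T_grain) + T_mash
T_strike = (0.41/2.3)·(62.6 − 18.7) + 62.6

70.4257 °C


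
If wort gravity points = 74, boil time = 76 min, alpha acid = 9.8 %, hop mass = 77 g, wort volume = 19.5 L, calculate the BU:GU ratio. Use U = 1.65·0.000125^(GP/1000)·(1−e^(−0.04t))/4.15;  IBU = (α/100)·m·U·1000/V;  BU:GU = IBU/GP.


U = 1.65·0.000125^(74/1000)·(1−e^(−0.04·76))/4.15 = 0.1947
IBU = (9.8/100)·77·0.1947·1000/19.5 = 75.3358
BU:GU = 75.3358/74

1.0181


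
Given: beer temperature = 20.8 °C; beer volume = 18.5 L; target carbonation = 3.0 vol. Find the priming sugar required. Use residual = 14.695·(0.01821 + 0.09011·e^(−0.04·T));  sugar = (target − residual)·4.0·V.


residual = 14.695·(0.01821 + 0.09011·e^(−0.04·20.8)) = 0.8438
sugar = (3.0 − 0.8438)·4.0·18.5

159.5555 g


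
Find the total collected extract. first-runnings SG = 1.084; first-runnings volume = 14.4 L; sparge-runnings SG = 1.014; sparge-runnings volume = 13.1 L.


total = Σ (SG_i − 1)·1000·V_i
first = (1.084 − 1)·1000·14.4 = 1209.6000
sparge = (1.014 − 1)·1000·13.1 = 183.4000
total = 1209.6000 + 183.4000

1393.0000 gravity·L


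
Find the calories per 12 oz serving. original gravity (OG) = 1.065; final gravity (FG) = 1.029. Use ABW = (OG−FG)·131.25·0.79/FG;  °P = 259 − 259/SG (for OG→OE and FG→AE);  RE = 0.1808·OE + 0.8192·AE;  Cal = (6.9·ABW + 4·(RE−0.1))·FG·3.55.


ABW = (1.065 − 1.029)·131.25·0.79/1.029 = 3.6276
OE = 259 − 259/1.065 = 15.8075 °P
AE = 259 − 259/1.029 = 7.2993 °P
RE = 0.1808·15.8075 + 0.8192·7.2993 = 8.8376 °P
Cal = (6.9·3.6276 + 4·(8.8376−0.1))·1.029·3.55

219.1058 kcal


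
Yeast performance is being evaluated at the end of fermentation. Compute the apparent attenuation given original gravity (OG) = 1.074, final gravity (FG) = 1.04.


AA = (OG − FG)/(OG − 1) · 100
AA = (1.074 − 1.04)/(1.074 − 1) · 100

45.9459 %


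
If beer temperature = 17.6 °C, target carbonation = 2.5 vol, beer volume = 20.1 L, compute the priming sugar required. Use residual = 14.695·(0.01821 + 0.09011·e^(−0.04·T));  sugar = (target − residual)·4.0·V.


residual = 14.695·(0.01821 + 0.09011·e^(−0.04·17.6)) = 0.9225
sugar = (2.5 − 0.9225)·4.0·20.1

126.8284 g


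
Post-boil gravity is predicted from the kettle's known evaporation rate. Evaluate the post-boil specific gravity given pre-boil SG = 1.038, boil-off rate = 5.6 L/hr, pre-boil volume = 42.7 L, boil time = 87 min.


V_post = V_pre − rate·(t/60);  SG_post = 1 + (SG_pre−1)·V_pre/V_post
V_post = 42.7 − 5.6·(87/60) = 34.5800
SG_post = 1 + (1.038 − 1)·42.7/34.5800

1.0469


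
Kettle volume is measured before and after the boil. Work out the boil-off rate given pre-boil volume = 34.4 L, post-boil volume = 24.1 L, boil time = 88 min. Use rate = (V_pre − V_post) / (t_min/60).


rate = (34.4 − 24.1) / (88/60)

7.0227 L/hr


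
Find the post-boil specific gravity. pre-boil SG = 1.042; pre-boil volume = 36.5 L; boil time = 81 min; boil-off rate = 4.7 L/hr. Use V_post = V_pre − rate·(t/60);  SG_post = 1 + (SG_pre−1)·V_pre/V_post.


V_post = 36.5 − 4.7·(81/60) = 30.1550
SG_post = 1 + (1.042 − 1)·36.5/30.1550

1.0508


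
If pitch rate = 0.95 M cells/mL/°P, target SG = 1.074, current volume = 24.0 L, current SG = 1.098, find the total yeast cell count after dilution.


V_w = V·((SG_c−1)/(SG_t−1)−1);  °P = 259 − 259/SG_t;  cells = rate·(V+V_w)·°P
V_w = 24.0·((1.098−1)/(1.074−1)−1) = 7.7838
V_final = 24.0 + 7.7838 = 31.7838
°P = 259 − 259/1.074 = 17.8454
cells = 0.95·31.7838·17.8454

538.8358 billion cells


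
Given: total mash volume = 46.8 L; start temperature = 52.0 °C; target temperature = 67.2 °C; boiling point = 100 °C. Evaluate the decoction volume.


V_dec = V_total·(T_target − T_start)/(T_boil − T_start)
V_dec = 46.8·(67.2 − 52.0)/(100 − 52.0)

14.8200 L


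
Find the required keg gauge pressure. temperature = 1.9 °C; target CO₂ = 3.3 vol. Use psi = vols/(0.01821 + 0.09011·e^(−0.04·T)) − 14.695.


psi = 3.3/(0.01821 + 0.09011·e^(−0.04·1.9)) − 14.695

17.7453 psi


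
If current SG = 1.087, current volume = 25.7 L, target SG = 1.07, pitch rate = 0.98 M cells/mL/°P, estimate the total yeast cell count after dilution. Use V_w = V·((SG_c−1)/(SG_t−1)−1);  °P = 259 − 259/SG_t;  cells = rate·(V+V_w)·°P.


V_w = 25.7·((1.087−1)/(1.07−1)−1) = 6.2414
V_final = 25.7 + 6.2414 = 31.9414
°P = 259 − 259/1.07 = 16.9439
cells = 0.98·31.9414·16.9439

530.3889 billion cells


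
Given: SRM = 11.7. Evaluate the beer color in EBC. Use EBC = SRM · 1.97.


EBC = 11.7 · 1.97

23.0490 EBC


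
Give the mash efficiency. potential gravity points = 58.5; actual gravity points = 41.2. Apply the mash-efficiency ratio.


efficiency = actual / potential × 100
efficiency = 41.2 / 58.5 × 100

70.4274 %


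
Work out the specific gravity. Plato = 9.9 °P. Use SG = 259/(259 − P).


SG = 259/(259 − 9.9)

1.0397


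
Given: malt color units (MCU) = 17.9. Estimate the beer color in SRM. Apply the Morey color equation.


SRM = 1.4922 · MCU^0.6859
SRM = 1.4922 · 17.9^0.6859

10.7934 SRM


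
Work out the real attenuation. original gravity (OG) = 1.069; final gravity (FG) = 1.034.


AA = (OG−FG)/(OG−1)·100;  RA = AA·0.8192
AA = (1.069 − 1.034)/(1.069 − 1)·100 = 50.7246
RA = 50.7246·0.8192

41.5536 %


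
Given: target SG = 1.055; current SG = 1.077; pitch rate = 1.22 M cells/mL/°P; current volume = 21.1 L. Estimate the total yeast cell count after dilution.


V_w = V·((SG_c−1)/(SG_t−1)−1);  °P = 259 − 259/SG_t;  cells = rate·(V+V_w)·°P
V_w = 21.1·((1.077−1)/(1.055−1)−1) = 8.4400
V_final = 21.1 + 8.4400 = 29.5400
°P = 259 − 259/1.055 = 13.5024
cells = 1.22·29.5400·13.5024

486.6092 billion cells


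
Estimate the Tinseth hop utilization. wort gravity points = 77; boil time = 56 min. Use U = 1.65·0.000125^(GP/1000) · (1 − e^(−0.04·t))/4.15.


bigness = 1.65·0.000125^(77/1000) = 0.8259
boil_factor = (1 − e^(−0.04·56))/4.15 = 0.2153
U = 0.8259 · 0.2153

0.1778


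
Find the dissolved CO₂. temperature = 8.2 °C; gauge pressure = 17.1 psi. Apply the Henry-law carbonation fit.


vols = (P + 14.695)·(0.01821 + 0.09011·e^(−0.04·T))
vols = (17.1 + 14.695)·(0.01821 + 0.09011·e^(−0.04·8.2))

2.6429 volumes


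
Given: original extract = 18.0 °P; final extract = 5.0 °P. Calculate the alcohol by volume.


SG = 259/(259 − P);  ABV = (OG − FG)·131.25
OG = 259/(259 − 18.0) = 1.0747
FG = 259/(259 − 5.0) = 1.0197
ABV = (1.0747 − 1.0197)·131.25

7.2192 % ABV


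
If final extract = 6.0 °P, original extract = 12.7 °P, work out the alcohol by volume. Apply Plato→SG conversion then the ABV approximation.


SG = 259/(259 − P);  ABV = (OG − FG)·131.25
OG = 259/(259 − 12.7) = 1.0516
FG = 259/(259 − 6.0) = 1.0237
ABV = (1.0516 − 1.0237)·131.25

3.6550 % ABV


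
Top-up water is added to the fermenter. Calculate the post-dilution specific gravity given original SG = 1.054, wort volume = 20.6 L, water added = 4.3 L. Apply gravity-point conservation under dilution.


SG_new = 1 + (SG_old − 1)·V_old/(V_old + V_water)
pts = (1.054 − 1)·1000·20.6/(20.6 + 4.3) = 44.6747
SG_new = 1 + 44.6747/1000

1.0447


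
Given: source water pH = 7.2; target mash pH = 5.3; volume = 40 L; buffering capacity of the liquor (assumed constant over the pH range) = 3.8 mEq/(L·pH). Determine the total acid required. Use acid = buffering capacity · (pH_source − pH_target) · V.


acid = 3.8 · (7.2 − 5.3) · 40

288.8000 mEq


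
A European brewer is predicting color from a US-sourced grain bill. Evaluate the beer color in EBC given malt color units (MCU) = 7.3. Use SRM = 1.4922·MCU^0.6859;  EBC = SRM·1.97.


SRM = 1.4922·7.3^0.6859 = 5.8342
EBC = 5.8342·1.97

11.4933 EBC


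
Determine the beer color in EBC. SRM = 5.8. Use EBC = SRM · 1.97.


EBC = 5.8 · 1.97

11.4260 EBC


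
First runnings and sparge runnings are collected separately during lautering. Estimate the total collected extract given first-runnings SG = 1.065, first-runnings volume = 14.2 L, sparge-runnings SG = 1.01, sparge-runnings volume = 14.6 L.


total = Σ (SG_i − 1)·1000·V_i
first = (1.065 − 1)·1000·14.2 = 923.0000
sparge = (1.01 − 1)·1000·14.6 = 146.0000
total = 923.0000 + 146.0000

1069.0000 gravity·L


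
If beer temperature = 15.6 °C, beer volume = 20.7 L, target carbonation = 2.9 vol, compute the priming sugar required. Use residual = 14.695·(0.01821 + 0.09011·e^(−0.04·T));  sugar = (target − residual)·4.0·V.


residual = 14.695·(0.01821 + 0.09011·e^(−0.04·15.6)) = 0.9771
sugar = (2.9 − 0.9771)·4.0·20.7

159.2178 g


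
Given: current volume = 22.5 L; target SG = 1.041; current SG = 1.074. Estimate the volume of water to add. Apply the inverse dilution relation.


V_water = V·((SG_curr − 1)/(SG_target − 1) − 1)
V_water = 22.5·((1.074 − 1)/(1.041 − 1) − 1)

18.1098 L


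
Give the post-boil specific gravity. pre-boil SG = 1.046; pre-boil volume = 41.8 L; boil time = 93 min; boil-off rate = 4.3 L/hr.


V_post = V_pre − rate·(t/60);  SG_post = 1 + (SG_pre−1)·V_pre/V_post
V_post = 41.8 − 4.3·(93/60) = 35.1350
SG_post = 1 + (1.046 − 1)·41.8/35.1350

1.0547


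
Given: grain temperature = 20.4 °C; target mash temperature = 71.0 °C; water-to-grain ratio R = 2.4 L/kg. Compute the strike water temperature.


T_strike = (0.41/R)·(T_mash − T_grain) + T_mash
T_strike = (0.41/2.4)·(71.0 − 20.4) + 71.0

79.6442 °C


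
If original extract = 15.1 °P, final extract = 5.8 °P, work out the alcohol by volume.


SG = 259/(259 − P);  ABV = (OG − FG)·131.25
OG = 259/(259 − 15.1) = 1.0619
FG = 259/(259 − 5.8) = 1.0229
ABV = (1.0619 − 1.0229)·131.25

5.1193 % ABV


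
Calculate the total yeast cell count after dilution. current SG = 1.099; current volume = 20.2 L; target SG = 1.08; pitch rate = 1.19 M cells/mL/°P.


V_w = V·((SG_c−1)/(SG_t−1)−1);  °P = 259 − 259/SG_t;  cells = rate·(V+V_w)·°P
V_w = 20.2·((1.099−1)/(1.08−1)−1) = 4.7975
V_final = 20.2 + 4.7975 = 24.9975
°P = 259 − 259/1.08 = 19.1852
cells = 1.19·24.9975·19.1852

570.7022 billion cells


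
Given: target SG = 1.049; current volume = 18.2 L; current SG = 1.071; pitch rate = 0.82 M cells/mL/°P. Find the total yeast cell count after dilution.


V_w = V·((SG_c−1)/(SG_t−1)−1);  °P = 259 − 259/SG_t;  cells = rate·(V+V_w)·°P
V_w = 18.2·((1.071−1)/(1.049−1)−1) = 8.1714
V_final = 18.2 + 8.1714 = 26.3714
°P = 259 − 259/1.049 = 12.0982
cells = 0.82·26.3714·12.0982

261.6181 billion cells


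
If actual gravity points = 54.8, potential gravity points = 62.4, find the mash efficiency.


efficiency = actual / potential × 100
efficiency = 54.8 / 62.4 × 100

87.8205 %
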